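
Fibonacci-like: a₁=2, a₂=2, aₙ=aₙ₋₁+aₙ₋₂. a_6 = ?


Computing iteratively: 2, 2, 4, 6, 10, 16
a_6 = 16

a_6 = 16


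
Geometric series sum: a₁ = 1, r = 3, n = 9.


Sₙ = 1×(3^9 - 1)/(3 - 1)
= 1×(19683 - 1)/2
= 1×19682/2
= 9841

S_9 = 9841


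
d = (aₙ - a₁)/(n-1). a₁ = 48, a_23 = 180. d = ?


d = (aₙ - a₁)/(n-1)
= (180 - 48)/(23-1)
= 132/22 = 6

d = 6


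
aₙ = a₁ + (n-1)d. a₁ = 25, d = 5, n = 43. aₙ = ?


aₙ = a₁ + (n-1)d
= 25 + (43-1)×5
= 25 + 210
= 235

a_43 = 235


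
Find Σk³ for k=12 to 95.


Σₖ₌12^95 k³ = [95·96/2]² − [11·12/2]²
= 20793600 − 4356 = 20789244

Σk³ = 20789244


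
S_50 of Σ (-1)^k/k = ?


S = -1 + 1/2 - 1/3 + 1/4 - 1/5 + 1/6 - 1/7 + 1/8 ± ...
= -0.6832
(Full series converges to -ln(2) ≈ -0.6931)

S_50 = -0.6832


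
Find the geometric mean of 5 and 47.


GM = √(5×47) = √235 = 15.3297

GM = 15.3297


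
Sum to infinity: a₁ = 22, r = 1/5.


S∞ = a₁/(1-r) = 22/(1 - 1/5)
= 22/(4/5)
= 55/2

S∞ = 55/2


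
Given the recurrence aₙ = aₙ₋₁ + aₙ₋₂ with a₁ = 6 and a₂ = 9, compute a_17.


Computing iteratively: 6, 9, 15, 24, 39, 63, 102, 165, 267, 432, 699, 1131, ...
a_17 = 12543

a_17 = 12543


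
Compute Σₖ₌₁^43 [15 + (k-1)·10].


aₙ = 15 + (43-1)×10 = 435
Sₙ = n(a₁+aₙ)/2 = 43×(15+435)/2
= 43×450/2 = 9675

S_43 = 9675


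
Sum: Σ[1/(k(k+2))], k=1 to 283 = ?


1/(k(k+2)) = (1/2)·(1/k - 1/(k+2)) (partial fractions)
Telescoping: Σ = (1/2)·(1 + 1/2 - 1/284 - 1/285) = 120841/161880

Sum = 120841/161880


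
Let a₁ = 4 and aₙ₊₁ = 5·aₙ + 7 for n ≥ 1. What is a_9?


Computing step by step:
a_1 = 4
a_2 = 27
a_3 = 142
a_4 = 717
a_5 = 3592
a_6 = 17967
a_7 = 89842
a_8 = 449217
a_9 = 2246092


a_9 = 2246092


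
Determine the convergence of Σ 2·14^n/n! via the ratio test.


aₙ = 2·14^n/n!
a_{n+1}/aₙ = 14^(n+1)/(n+1)! × n!/14^n  (constant 2 cancels)
= 14/(n+1)
L = lim(n→∞) 14/(n+1) = 0
L < 1 → series CONVERGES

Converges (ratio test: L = 0 < 1)


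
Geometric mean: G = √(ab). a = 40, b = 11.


GM = √(40×11) = √440 = 20.9762

GM = 20.9762


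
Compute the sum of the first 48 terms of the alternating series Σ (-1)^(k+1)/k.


S = 1 - 1/2 + 1/3 - 1/4 + 1/5 - 1/6 + 1/7 - 1/8 ± ...
= 0.6828
(Full series converges to +ln(2) ≈ +0.6931)

S_48 = 0.6828


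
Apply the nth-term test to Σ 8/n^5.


lim(n→∞) 8/n^5 = 0
lim aₙ = 0 → nth-term test is INCONCLUSIVE
(Need other tests; this is actually a convergent p-series with p=5 > 1)

Inconclusive (lim aₙ = 0; need another test)


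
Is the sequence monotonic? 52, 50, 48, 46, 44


Differences: -2, -2, -2, -2
All differences < 0 → strictly DECREASING

Monotonically decreasing


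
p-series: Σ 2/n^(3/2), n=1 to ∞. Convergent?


p-series test: Σ c/n^p converges if p > 1, diverges if p ≤ 1 (constant c > 0 doesn't affect convergence).
p = 3/2
3/2 > 1 → CONVERGES

Converges (p = 3/2 > 1)


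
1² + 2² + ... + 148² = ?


n = 148
n(n+1)(2n+1)/6 = 148×149×297/6
= 6549444/6 = 1091574

Σk² = 1091574


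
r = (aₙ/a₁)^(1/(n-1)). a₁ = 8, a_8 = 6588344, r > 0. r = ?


r^(n-1) = aₙ/a₁
r^7 = 6588344/8 = 823543
r = 823543^(1/7)
= 7

r = 7


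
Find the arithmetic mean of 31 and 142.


AM = (31 + 142)/2 = 173/2 = 86.5

AM = 86.5


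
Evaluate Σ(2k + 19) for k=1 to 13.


Σ(2k+19) = 2·Σk + 19·n
= 2·91 + 19·13
= 182 + 247 = 429

Σ = 429


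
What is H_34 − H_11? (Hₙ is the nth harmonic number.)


Σₖ₌12^34 1/k = 1/12 + 1/13 + 1/14 + ... + 1/34
= 158603136279059/144403552893600
≈ 1.0983

Sum = 158603136279059/144403552893600 ≈ 1.0983


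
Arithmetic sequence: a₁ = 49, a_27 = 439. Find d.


d = (aₙ - a₁)/(n-1)
= (439 - 49)/(27-1)
= 390/26 = 15

d = 15


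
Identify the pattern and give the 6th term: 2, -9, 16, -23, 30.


Pattern: alternating sign, magnitude arithmetic (d=7)
Terms: 2, -9, 16, -23, 30
Next term = -37

Next term = -37


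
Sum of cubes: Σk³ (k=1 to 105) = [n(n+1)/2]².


n(n+1)/2 = 105×106/2 = 5565
Σk³ = 5565² = 30969225

Σk³ = 30969225


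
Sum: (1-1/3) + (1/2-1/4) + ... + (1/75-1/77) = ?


Telescoping with gap 2: two head and two tail terms survive.
= (1 + 1/2) - (1/76 + 1/77)
= 3/2 - 1/76 - 1/77 = 8625/5852

Sum = 8625/5852


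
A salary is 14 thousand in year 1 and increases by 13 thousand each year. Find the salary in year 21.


aₙ = a₁ + (n-1)d
= 14 + (21-1)×13
= 14 + 260
= 274

a_21 = 274


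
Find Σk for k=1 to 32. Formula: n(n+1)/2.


n(n+1)/2 = 32×33/2 = 1056/2 = 528

Σk = 528


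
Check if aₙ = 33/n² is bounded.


a₁ = 33, a₂ = 33/4, a₃ = 33/9, ...
0 < aₙ ≤ 33 for all n ≥ 1
The sequence IS bounded

Bounded (0 < aₙ ≤ 33)


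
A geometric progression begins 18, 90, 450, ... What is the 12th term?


aₙ = a₁·r^(n-1)
= 18×5^11
= 18×48828125
= 878906250

a_12 = 878906250


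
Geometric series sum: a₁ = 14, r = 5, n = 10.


Sₙ = 14×(5^10 - 1)/(5 - 1)
= 14×(9765625 - 1)/4
= 14×9765624/4
= 34179684

S_10 = 34179684


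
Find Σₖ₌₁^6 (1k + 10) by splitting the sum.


Σ(1k+10) = 1·Σk + 10·n
= 1·21 + 10·6
= 21 + 60 = 81

Σ = 81


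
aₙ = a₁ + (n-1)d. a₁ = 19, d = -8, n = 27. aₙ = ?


aₙ = a₁ + (n-1)d
= 19 + (27-1)×-8
= 19 - 208
= -189

a_27 = -189


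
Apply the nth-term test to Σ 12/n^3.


lim(n→∞) 12/n^3 = 0
lim aₙ = 0 → nth-term test is INCONCLUSIVE
(Need other tests; this is actually a convergent p-series with p=3 > 1)

Inconclusive (lim aₙ = 0; need another test)


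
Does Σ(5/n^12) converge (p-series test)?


p-series test: Σ c/n^p converges if p > 1, diverges if p ≤ 1 (constant c > 0 doesn't affect convergence).
p = 12
12 > 1 → CONVERGES

Converges (p = 12 > 1)


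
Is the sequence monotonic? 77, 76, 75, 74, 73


Differences: -1, -1, -1, -1
All differences < 0 → strictly DECREASING

Monotonically decreasing


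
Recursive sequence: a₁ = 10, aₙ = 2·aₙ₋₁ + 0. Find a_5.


Computing step by step:
a_1 = 10
a_2 = 20
a_3 = 40
a_4 = 80
a_5 = 160


a_5 = 160


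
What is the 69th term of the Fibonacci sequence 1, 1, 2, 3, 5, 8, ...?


Fibonacci sequence: 1, 1, 2, 3, 5, 8, 13, 21, 34, 55, 89, ...
F(69) = 117669030460994

F(69) = 117669030460994


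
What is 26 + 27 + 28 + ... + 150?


Σₖ₌26^150 k = Σₖ₌₁^150 k − Σₖ₌₁^25 k
= 150·151/2 − 25·26/2
= 11325 − 325 = 11000

Σk = 11000


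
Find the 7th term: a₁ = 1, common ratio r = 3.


aₙ = a₁·r^(n-1)
= 1×3^6
= 1×729
= 729

a_7 = 729


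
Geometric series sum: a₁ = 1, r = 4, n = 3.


Sₙ = 1×(4^3 - 1)/(4 - 1)
= 1×(64 - 1)/3
= 1×63/3
= 21

S_3 = 21


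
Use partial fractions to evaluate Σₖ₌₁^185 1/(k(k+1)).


1/(k(k+1)) = 1/k - 1/(k+1) (partial fractions)
Telescoping: Σ = 1 - 1/186 = 185/186

Sum = 185/186


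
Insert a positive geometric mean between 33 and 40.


GM = √(33×40) = √1320 = 36.3318

GM = 36.3318


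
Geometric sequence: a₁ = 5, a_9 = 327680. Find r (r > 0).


r^(n-1) = aₙ/a₁
r^8 = 327680/5 = 65536
r = 65536^(1/8)
= ±4; taking r > 0 gives r = 4

r = 4


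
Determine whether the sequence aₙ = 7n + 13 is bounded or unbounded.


aₙ = 7n + 13 → as n→∞, aₙ→∞
No finite upper bound exists
The sequence is UNBOUNDED

Unbounded (aₙ → ∞ as n → ∞)


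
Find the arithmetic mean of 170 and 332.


AM = (170 + 332)/2 = 502/2 = 251

AM = 251


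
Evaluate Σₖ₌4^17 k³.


Σₖ₌4^17 k³ = [17·18/2]² − [3·4/2]²
= 23409 − 36 = 23373

Σk³ = 23373


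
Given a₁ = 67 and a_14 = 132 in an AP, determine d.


d = (aₙ - a₁)/(n-1)
= (132 - 67)/(14-1)
= 65/13 = 5

d = 5


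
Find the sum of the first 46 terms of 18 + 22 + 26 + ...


aₙ = 18 + (46-1)×4 = 198
Sₙ = n(a₁+aₙ)/2 = 46×(18+198)/2
= 46×216/2 = 4968

S_46 = 4968


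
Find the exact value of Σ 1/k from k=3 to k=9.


Σₖ₌3^9 1/k = 1/3 + 1/4 + 1/5 + 1/6 + 1/7 + 1/8 + 1/9
= 3349/2520
≈ 1.329

Sum = 3349/2520 ≈ 1.329


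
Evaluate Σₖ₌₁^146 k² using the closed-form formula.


n = 146
n(n+1)(2n+1)/6 = 146×147×293/6
= 6288366/6 = 1048061

Σk² = 1048061


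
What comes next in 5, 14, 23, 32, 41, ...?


Pattern: arithmetic (d=9)
Terms: 5, 14, 23, 32, 41
Next term = 50

Next term = 50


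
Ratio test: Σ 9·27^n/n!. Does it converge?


aₙ = 9·27^n/n!
a_{n+1}/aₙ = 27^(n+1)/(n+1)! × n!/27^n  (constant 9 cancels)
= 27/(n+1)
L = lim(n→∞) 27/(n+1) = 0
L < 1 → series CONVERGES

Converges (ratio test: L = 0 < 1)


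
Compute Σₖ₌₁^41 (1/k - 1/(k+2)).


Telescoping with gap 2: two head and two tail terms survive.
= (1 + 1/2) - (1/42 + 1/43)
= 3/2 - 1/42 - 1/43 = 1312/903

Sum = 1312/903


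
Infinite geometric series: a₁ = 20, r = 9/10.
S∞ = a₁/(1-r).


S∞ = a₁/(1-r) = 20/(1 - 9/10)
= 20/(1/10)
= 200

S∞ = 200


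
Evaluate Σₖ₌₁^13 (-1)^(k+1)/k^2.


S = 1 - 1/4 + 1/9 - 1/16 + 1/25 - 1/36 + 1/49 - 1/64 ± ...
= 0.8252
(Full series converges to +π²/12 ≈ +0.8225)

S_13 = 0.8252


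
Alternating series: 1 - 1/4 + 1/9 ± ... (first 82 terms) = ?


S = 1 - 1/4 + 1/9 - 1/16 + 1/25 - 1/36 + 1/49 - 1/64 ± ...
= 0.8224
(Full series converges to +π²/12 ≈ +0.8225)

S_82 = 0.8224


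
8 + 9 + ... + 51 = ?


Σₖ₌8^51 k = Σₖ₌₁^51 k − Σₖ₌₁^7 k
= 51·52/2 − 7·8/2
= 1326 − 28 = 1298

Σk = 1298


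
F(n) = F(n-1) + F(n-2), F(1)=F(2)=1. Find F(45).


Fibonacci sequence: 1, 1, 2, 3, 5, 8, 13, 21, 34, 55, 89, ...
F(45) = 1134903170

F(45) = 1134903170


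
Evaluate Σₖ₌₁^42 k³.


n(n+1)/2 = 42×43/2 = 903
Σk³ = 903² = 815409

Σk³ = 815409


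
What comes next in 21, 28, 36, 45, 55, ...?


Pattern: triangular numbers: n(n+1)/2
Terms: 21, 28, 36, 45, 55
Next term = 66

Next term = 66


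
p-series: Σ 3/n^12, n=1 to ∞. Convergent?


p-series test: Σ c/n^p converges if p > 1, diverges if p ≤ 1 (constant c > 0 doesn't affect convergence).
p = 12
12 > 1 → CONVERGES

Converges (p = 12 > 1)


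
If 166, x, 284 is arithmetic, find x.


AM = (166 + 284)/2 = 450/2 = 225

AM = 225


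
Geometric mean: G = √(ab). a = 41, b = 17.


GM = √(41×17) = √697 = 26.4008

GM = 26.4008


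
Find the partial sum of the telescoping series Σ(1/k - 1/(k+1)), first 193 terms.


Telescoping: adjacent terms cancel.
= 1/1 - 1/194
= 1 - 1/194 = 193/194

Sum = 193/194


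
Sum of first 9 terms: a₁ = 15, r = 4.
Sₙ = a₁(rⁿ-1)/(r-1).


Sₙ = 15×(4^9 - 1)/(4 - 1)
= 15×(262144 - 1)/3
= 15×262143/3
= 1310715

S_9 = 1310715


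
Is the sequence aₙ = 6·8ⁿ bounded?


aₙ = 6·8ⁿ → as n→∞, aₙ→∞ (since base 8 > 1)
No finite upper bound exists
The sequence is UNBOUNDED

Unbounded (aₙ → ∞ as n → ∞)


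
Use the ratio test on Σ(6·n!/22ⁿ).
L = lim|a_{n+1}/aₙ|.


aₙ = 6·n!/22^n
a_{n+1}/aₙ = (n+1)!/22^(n+1) × 22^n/n!  (constant 6 cancels)
= (n+1)/22
L = lim(n→∞) (n+1)/22 = ∞
L > 1 → series DIVERGES

Diverges (ratio test: L = ∞ > 1)


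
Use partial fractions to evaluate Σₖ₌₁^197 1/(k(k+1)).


1/(k(k+1)) = 1/k - 1/(k+1) (partial fractions)
Telescoping: Σ = 1 - 1/198 = 197/198

Sum = 197/198


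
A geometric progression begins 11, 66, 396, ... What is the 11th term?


aₙ = a₁·r^(n-1)
= 11×6^10
= 11×60466176
= 665127936

a_11 = 665127936


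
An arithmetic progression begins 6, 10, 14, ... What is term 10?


aₙ = a₁ + (n-1)d
= 6 + (10-1)×4
= 6 + 36
= 42

a_10 = 42


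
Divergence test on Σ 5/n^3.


lim(n→∞) 5/n^3 = 0
lim aₙ = 0 → nth-term test is INCONCLUSIVE
(Need other tests; this is actually a convergent p-series with p=3 > 1)

Inconclusive (lim aₙ = 0; need another test)


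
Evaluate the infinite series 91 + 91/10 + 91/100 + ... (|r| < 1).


S∞ = a₁/(1-r) = 91/(1 - 1/10)
= 91/(9/10)
= 910/9

S∞ = 910/9


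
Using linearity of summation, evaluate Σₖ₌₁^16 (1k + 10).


Σ(1k+10) = 1·Σk + 10·n
= 1·136 + 10·16
= 136 + 160 = 296

Σ = 296


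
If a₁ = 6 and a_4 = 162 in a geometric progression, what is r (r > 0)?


r^(n-1) = aₙ/a₁
r^3 = 162/6 = 27
r = 27^(1/3)
= 3

r = 3


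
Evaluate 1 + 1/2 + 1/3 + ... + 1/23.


H_23 = 1/1 + 1/2 + 1/3 + ... + 1/23
= 444316699/118982864
≈ 3.7343

H_23 = 444316699/118982864 ≈ 3.7343


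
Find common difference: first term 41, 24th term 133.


d = (aₙ - a₁)/(n-1)
= (133 - 41)/(24-1)
= 92/23 = 4

d = 4


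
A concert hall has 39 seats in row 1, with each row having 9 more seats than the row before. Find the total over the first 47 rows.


aₙ = 39 + (47-1)×9 = 453
Sₙ = n(a₁+aₙ)/2 = 47×(39+453)/2
= 47×492/2 = 11562

S_47 = 11562


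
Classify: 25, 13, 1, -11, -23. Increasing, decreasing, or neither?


Differences: -12, -12, -12, -12
All differences < 0 → strictly DECREASING

Monotonically decreasing


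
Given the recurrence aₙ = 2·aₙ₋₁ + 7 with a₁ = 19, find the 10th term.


Computing step by step:
a_1 = 19
a_2 = 45
a_3 = 97
a_4 = 201
a_5 = 409
a_6 = 825
a_7 = 1657
a_8 = 3321
a_9 = 6649
a_10 = 13305


a_10 = 13305


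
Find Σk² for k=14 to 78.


Σₖ₌14^78 k² = Σₖ₌₁^78 k² − Σₖ₌₁^13 k²
= 78·79·157/6 − 13·14·27/6
= 161239 − 819 = 160420

Σk² = 160420


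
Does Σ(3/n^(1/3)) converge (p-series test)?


p-series test: Σ c/n^p converges if p > 1, diverges if p ≤ 1 (constant c > 0 doesn't affect convergence).
p = 1/3
1/3 ≤ 1 → DIVERGES

Diverges (p = 1/3 ≤ 1)


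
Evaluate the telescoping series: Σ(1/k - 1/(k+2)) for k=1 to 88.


Telescoping with gap 2: two head and two tail terms survive.
= (1 + 1/2) - (1/89 + 1/90)
= 3/2 - 1/89 - 1/90 = 5918/4005

Sum = 5918/4005


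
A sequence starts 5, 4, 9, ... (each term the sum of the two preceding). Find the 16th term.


Computing iteratively: 5, 4, 9, 13, 22, 35, 57, 92, 149, 241, 390, 631, ...
a_16 = 4325

a_16 = 4325


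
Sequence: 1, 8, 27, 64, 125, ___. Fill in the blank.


Pattern: perfect cubes: n³
Terms: 1, 8, 27, 64, 125
Next term = 216

Next term = 216


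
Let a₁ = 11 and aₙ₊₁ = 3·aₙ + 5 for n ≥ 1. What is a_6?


Computing step by step:
a_1 = 11
a_2 = 38
a_3 = 119
a_4 = 362
a_5 = 1091
a_6 = 3278


a_6 = 3278


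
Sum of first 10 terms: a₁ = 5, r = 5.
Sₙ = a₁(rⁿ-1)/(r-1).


Sₙ = 5×(5^10 - 1)/(5 - 1)
= 5×(9765625 - 1)/4
= 5×9765624/4
= 12207030

S_10 = 12207030


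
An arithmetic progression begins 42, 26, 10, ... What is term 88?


aₙ = a₁ + (n-1)d
= 42 + (88-1)×-16
= 42 - 1392
= -1350

a_88 = -1350


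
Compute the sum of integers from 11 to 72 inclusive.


Σₖ₌11^72 k = Σₖ₌₁^72 k − Σₖ₌₁^10 k
= 72·73/2 − 10·11/2
= 2628 − 55 = 2573

Σk = 2573


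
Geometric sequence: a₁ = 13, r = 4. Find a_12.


aₙ = a₁·r^(n-1)
= 13×4^11
= 13×4194304
= 54525952

a_12 = 54525952


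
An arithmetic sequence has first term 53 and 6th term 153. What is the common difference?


d = (aₙ - a₁)/(n-1)
= (153 - 53)/(6-1)
= 100/5 = 20

d = 20


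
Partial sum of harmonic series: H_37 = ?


H_37 = 1/1 + 1/2 + 1/3 + ... + 1/37
= 2040798836801833/485721041551200
≈ 4.2016

H_37 = 2040798836801833/485721041551200 ≈ 4.2016


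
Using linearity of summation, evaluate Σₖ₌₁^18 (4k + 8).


Σ(4k+8) = 4·Σk + 8·n
= 4·171 + 8·18
= 684 + 144 = 828

Σ = 828


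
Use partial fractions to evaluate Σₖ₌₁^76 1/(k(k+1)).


1/(k(k+1)) = 1/k - 1/(k+1) (partial fractions)
Telescoping: Σ = 1 - 1/77 = 76/77

Sum = 76/77


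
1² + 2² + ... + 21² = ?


n = 21
n(n+1)(2n+1)/6 = 21×22×43/6
= 19866/6 = 3311

Σk² = 3311


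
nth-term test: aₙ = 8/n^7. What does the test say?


lim(n→∞) 8/n^7 = 0
lim aₙ = 0 → nth-term test is INCONCLUSIVE
(Need other tests; this is actually a convergent p-series with p=7 > 1)

Inconclusive (lim aₙ = 0; need another test)


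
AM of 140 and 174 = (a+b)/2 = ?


AM = (140 + 174)/2 = 314/2 = 157

AM = 157


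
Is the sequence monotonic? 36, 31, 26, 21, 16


Differences: -5, -5, -5, -5
All differences < 0 → strictly DECREASING

Monotonically decreasing


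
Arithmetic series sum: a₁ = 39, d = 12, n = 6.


aₙ = 39 + (6-1)×12 = 99
Sₙ = n(a₁+aₙ)/2 = 6×(39+99)/2
= 6×138/2 = 414

S_6 = 414


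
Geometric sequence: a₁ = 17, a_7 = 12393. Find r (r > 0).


r^(n-1) = aₙ/a₁
r^6 = 12393/17 = 729
r = 729^(1/6)
= ±3; taking r > 0 gives r = 3

r = 3


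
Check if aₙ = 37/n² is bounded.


a₁ = 37, a₂ = 37/4, a₃ = 37/9, ...
0 < aₙ ≤ 37 for all n ≥ 1
The sequence IS bounded

Bounded (0 < aₙ ≤ 37)


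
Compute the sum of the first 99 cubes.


n(n+1)/2 = 99×100/2 = 4950
Σk³ = 4950² = 24502500

Σk³ = 24502500


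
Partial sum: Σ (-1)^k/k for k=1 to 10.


S = -1 + 1/2 - 1/3 + 1/4 - 1/5 + 1/6 - 1/7 + 1/8 ± ...
= -0.6456
(Full series converges to -ln(2) ≈ -0.6931)

S_10 = -0.6456


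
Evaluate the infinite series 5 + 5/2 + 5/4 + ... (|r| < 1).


S∞ = a₁/(1-r) = 5/(1 - 1/2)
= 5/(1/2)
= 10

S∞ = 10


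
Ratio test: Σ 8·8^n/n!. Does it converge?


aₙ = 8·8^n/n!
a_{n+1}/aₙ = 8^(n+1)/(n+1)! × n!/8^n  (constant 8 cancels)
= 8/(n+1)
L = lim(n→∞) 8/(n+1) = 0
L < 1 → series CONVERGES

Converges (ratio test: L = 0 < 1)


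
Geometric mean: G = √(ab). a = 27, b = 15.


GM = √(27×15) = √405 = 20.1246

GM = 20.1246


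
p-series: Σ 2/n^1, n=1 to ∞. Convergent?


p-series test: Σ c/n^p converges if p > 1, diverges if p ≤ 1 (constant c > 0 doesn't affect convergence).
p = 1
1 ≤ 1 → DIVERGES

Diverges (p = 1 ≤ 1)


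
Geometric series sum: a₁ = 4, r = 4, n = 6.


Sₙ = 4×(4^6 - 1)/(4 - 1)
= 4×(4096 - 1)/3
= 4×4095/3
= 5460

S_6 = 5460


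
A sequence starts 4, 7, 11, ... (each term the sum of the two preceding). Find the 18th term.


Computing iteratively: 4, 7, 11, 18, 29, 47, 76, 123, 199, 322, 521, 843, ...
a_18 = 15127

a_18 = 15127


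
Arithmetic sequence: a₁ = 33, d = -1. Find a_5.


aₙ = a₁ + (n-1)d
= 33 + (5-1)×-1
= 33 - 4
= 29

a_5 = 29


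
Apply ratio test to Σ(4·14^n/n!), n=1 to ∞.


aₙ = 4·14^n/n!
a_{n+1}/aₙ = 14^(n+1)/(n+1)! × n!/14^n  (constant 4 cancels)
= 14/(n+1)
L = lim(n→∞) 14/(n+1) = 0
L < 1 → series CONVERGES

Converges (ratio test: L = 0 < 1)


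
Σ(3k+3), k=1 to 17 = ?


Σ(3k+3) = 3·Σk + 3·n
= 3·153 + 3·17
= 459 + 51 = 510

Σ = 510


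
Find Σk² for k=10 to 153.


Σₖ₌10^153 k² = Σₖ₌₁^153 k² − Σₖ₌₁^9 k²
= 153·154·307/6 − 9·10·19/6
= 1205589 − 285 = 1205304

Σk² = 1205304


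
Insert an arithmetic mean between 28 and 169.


AM = (28 + 169)/2 = 197/2 = 98.5

AM = 98.5


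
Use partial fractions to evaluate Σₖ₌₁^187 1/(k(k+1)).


1/(k(k+1)) = 1/k - 1/(k+1) (partial fractions)
Telescoping: Σ = 1 - 1/188 = 187/188

Sum = 187/188


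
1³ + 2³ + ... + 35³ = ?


n(n+1)/2 = 35×36/2 = 630
Σk³ = 630² = 396900

Σk³ = 396900


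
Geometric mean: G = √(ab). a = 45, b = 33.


GM = √(45×33) = √1485 = 38.5357

GM = 38.5357


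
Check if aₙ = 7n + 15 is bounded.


aₙ = 7n + 15 → as n→∞, aₙ→∞
No finite upper bound exists
The sequence is UNBOUNDED

Unbounded (aₙ → ∞ as n → ∞)


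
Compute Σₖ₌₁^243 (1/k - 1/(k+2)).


Telescoping with gap 2: two head and two tail terms survive.
= (1 + 1/2) - (1/244 + 1/245)
= 3/2 - 1/244 - 1/245 = 89181/59780

Sum = 89181/59780


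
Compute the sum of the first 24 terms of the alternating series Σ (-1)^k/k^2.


S = -1 + 1/4 - 1/9 + 1/16 - 1/25 + 1/36 - 1/49 + 1/64 ± ...
= -0.8216
(Full series converges to -π²/12 ≈ -0.8225)

S_24 = -0.8216


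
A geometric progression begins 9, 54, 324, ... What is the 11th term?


aₙ = a₁·r^(n-1)
= 9×6^10
= 9×60466176
= 544195584

a_11 = 544195584


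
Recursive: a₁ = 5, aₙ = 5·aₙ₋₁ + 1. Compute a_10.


Computing step by step:
a_1 = 5
a_2 = 26
a_3 = 131
a_4 = 656
a_5 = 3281
a_6 = 16406
a_7 = 82031
a_8 = 410156
a_9 = 2050781
a_10 = 10253906


a_10 = 10253906


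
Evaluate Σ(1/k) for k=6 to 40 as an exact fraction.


Σₖ₌6^40 1/k = 1/6 + 1/7 + 1/8 + ... + 1/40
= 969115336318573/485721041551200
≈ 1.9952

Sum = 969115336318573/485721041551200 ≈ 1.9952


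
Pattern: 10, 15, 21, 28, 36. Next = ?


Pattern: triangular numbers: n(n+1)/2
Terms: 10, 15, 21, 28, 36
Next term = 45

Next term = 45


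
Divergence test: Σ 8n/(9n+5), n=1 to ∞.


lim(n→∞) 8n/(9n+5) = 8/9 = 8/9  (divide numerator and denominator by n)
lim aₙ = 8/9 ≠ 0 → series DIVERGES

Diverges (lim aₙ = 8/9 ≠ 0)


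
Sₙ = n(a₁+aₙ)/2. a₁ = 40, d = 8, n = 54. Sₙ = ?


aₙ = 40 + (54-1)×8 = 464
Sₙ = n(a₁+aₙ)/2 = 54×(40+464)/2
= 54×504/2 = 13608

S_54 = 13608


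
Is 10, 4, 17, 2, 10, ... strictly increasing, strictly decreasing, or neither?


Differences: -6, 13, -15, 8
Difference at position 2 is +13 (> 0) but position 1 is -6 (< 0) — sequence both rises and falls
→ NOT monotonic

Not monotonic


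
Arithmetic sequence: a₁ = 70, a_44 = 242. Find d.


d = (aₙ - a₁)/(n-1)
= (242 - 70)/(44-1)
= 172/43 = 4

d = 4


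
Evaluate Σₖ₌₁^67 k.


n(n+1)/2 = 67×68/2 = 4556/2 = 2278

Σk = 2278


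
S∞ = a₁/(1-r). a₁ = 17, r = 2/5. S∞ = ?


S∞ = a₁/(1-r) = 17/(1 - 2/5)
= 17/(3/5)
= 85/3

S∞ = 85/3


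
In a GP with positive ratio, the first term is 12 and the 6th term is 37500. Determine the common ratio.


r^(n-1) = aₙ/a₁
r^5 = 37500/12 = 3125
r = 3125^(1/5)
= 5

r = 5


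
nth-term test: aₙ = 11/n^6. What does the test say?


lim(n→∞) 11/n^6 = 0
lim aₙ = 0 → nth-term test is INCONCLUSIVE
(Need other tests; this is actually a convergent p-series with p=6 > 1)

Inconclusive (lim aₙ = 0; need another test)


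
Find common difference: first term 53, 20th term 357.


d = (aₙ - a₁)/(n-1)
= (357 - 53)/(20-1)
= 304/19 = 16

d = 16


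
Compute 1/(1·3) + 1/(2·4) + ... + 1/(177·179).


1/(k(k+2)) = (1/2)·(1/k - 1/(k+2)) (partial fractions)
Telescoping: Σ = (1/2)·(1 + 1/2 - 1/178 - 1/179) = 11859/15931

Sum = 11859/15931


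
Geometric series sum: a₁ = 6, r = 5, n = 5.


Sₙ = 6×(5^5 - 1)/(5 - 1)
= 6×(3125 - 1)/4
= 6×3124/4
= 4686

S_5 = 4686


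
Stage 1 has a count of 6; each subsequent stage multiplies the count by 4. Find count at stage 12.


aₙ = a₁·r^(n-1)
= 6×4^11
= 6×4194304
= 25165824

a_12 = 25165824


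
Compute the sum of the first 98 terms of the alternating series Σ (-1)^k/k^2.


S = -1 + 1/4 - 1/9 + 1/16 - 1/25 + 1/36 - 1/49 + 1/64 ± ...
= -0.8224
(Full series converges to -π²/12 ≈ -0.8225)

S_98 = -0.8224


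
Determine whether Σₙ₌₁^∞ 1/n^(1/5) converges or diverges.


p-series test: Σ c/n^p converges if p > 1, diverges if p ≤ 1 (constant c > 0 doesn't affect convergence).
p = 1/5
1/5 ≤ 1 → DIVERGES

Diverges (p = 1/5 ≤ 1)


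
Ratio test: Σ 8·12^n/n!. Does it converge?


aₙ = 8·12^n/n!
a_{n+1}/aₙ = 12^(n+1)/(n+1)! × n!/12^n  (constant 8 cancels)
= 12/(n+1)
L = lim(n→∞) 12/(n+1) = 0
L < 1 → series CONVERGES

Converges (ratio test: L = 0 < 1)


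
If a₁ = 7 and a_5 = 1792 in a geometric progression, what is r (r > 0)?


r^(n-1) = aₙ/a₁
r^4 = 1792/7 = 256
r = 256^(1/4)
= ±4; taking r > 0 gives r = 4

r = 4


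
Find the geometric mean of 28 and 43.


GM = √(28×43) = √1204 = 34.6987

GM = 34.6987


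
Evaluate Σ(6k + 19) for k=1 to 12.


Σ(6k+19) = 6·Σk + 19·n
= 6·78 + 19·12
= 468 + 228 = 696

Σ = 696


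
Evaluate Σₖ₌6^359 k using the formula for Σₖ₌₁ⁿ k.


Σₖ₌6^359 k = Σₖ₌₁^359 k − Σₖ₌₁^5 k
= 359·360/2 − 5·6/2
= 64620 − 15 = 64605

Σk = 64605


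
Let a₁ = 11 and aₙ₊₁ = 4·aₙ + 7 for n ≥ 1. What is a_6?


Computing step by step:
a_1 = 11
a_2 = 51
a_3 = 211
a_4 = 851
a_5 = 3411
a_6 = 13651


a_6 = 13651


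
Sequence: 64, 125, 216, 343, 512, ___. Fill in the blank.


Pattern: perfect cubes: n³
Terms: 64, 125, 216, 343, 512
Next term = 729

Next term = 729


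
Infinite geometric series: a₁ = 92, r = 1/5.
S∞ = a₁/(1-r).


S∞ = a₁/(1-r) = 92/(1 - 1/5)
= 92/(4/5)
= 115

S∞ = 115


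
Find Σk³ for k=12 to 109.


Σₖ₌12^109 k³ = [109·110/2]² − [11·12/2]²
= 35940025 − 4356 = 35935669

Σk³ = 35935669


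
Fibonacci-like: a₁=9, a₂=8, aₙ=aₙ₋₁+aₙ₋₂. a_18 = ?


Computing iteratively: 9, 8, 17, 25, 42, 67, 109, 176, 285, 461, 746, 1207, ...
a_18 = 21659

a_18 = 21659


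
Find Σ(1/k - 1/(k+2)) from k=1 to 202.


Telescoping with gap 2: two head and two tail terms survive.
= (1 + 1/2) - (1/203 + 1/204)
= 3/2 - 1/203 - 1/204 = 61711/41412

Sum = 61711/41412


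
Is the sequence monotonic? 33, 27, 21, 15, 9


Differences: -6, -6, -6, -6
All differences < 0 → strictly DECREASING

Monotonically decreasing


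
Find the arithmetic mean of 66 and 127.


AM = (66 + 127)/2 = 193/2 = 96.5

AM = 96.5


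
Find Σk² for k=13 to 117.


Σₖ₌13^117 k² = Σₖ₌₁^117 k² − Σₖ₌₁^12 k²
= 117·118·235/6 − 12·13·25/6
= 540735 − 650 = 540085

Σk² = 540085


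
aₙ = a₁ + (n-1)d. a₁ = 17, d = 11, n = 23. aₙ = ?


aₙ = a₁ + (n-1)d
= 17 + (23-1)×11
= 17 + 242
= 259

a_23 = 259


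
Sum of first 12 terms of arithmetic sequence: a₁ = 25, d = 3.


aₙ = 25 + (12-1)×3 = 58
Sₙ = n(a₁+aₙ)/2 = 12×(25+58)/2
= 12×83/2 = 498

S_12 = 498


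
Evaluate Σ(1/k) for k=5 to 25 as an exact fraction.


Σₖ₌5^25 1/k = 1/5 + 1/6 + 1/7 + ... + 1/25
= 15461449967/8923714800
≈ 1.7326

Sum = 15461449967/8923714800 ≈ 1.7326


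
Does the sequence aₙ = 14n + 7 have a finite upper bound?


aₙ = 14n + 7 → as n→∞, aₙ→∞
No finite upper bound exists
The sequence is UNBOUNDED

Unbounded (aₙ → ∞ as n → ∞)


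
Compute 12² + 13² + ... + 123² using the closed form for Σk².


Σₖ₌12^123 k² = Σₖ₌₁^123 k² − Σₖ₌₁^11 k²
= 123·124·247/6 − 11·12·23/6
= 627874 − 506 = 627368

Σk² = 627368


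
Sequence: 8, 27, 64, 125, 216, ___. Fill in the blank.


Pattern: perfect cubes: n³
Terms: 8, 27, 64, 125, 216
Next term = 343

Next term = 343


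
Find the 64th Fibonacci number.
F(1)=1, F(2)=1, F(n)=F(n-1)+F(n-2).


Fibonacci sequence: 1, 1, 2, 3, 5, 8, 13, 21, 34, 55, 89, ...
F(64) = 10610209857723

F(64) = 10610209857723


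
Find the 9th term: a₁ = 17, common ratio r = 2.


aₙ = a₁·r^(n-1)
= 17×2^8
= 17×256
= 4352

a_9 = 4352


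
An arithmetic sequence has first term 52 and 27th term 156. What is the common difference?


d = (aₙ - a₁)/(n-1)
= (156 - 52)/(27-1)
= 104/26 = 4

d = 4


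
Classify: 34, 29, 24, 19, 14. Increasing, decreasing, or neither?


Differences: -5, -5, -5, -5
All differences < 0 → strictly DECREASING

Monotonically decreasing


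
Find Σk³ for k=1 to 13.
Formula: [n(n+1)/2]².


n(n+1)/2 = 13×14/2 = 91
Σk³ = 91² = 8281

Σk³ = 8281


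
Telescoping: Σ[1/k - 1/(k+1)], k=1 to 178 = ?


Telescoping: adjacent terms cancel.
= 1/1 - 1/179
= 1 - 1/179 = 178/179

Sum = 178/179


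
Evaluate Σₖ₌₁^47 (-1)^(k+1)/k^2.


S = 1 - 1/4 + 1/9 - 1/16 + 1/25 - 1/36 + 1/49 - 1/64 ± ...
= 0.8227
(Full series converges to +π²/12 ≈ +0.8225)

S_47 = 0.8227


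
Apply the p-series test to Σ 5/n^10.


p-series test: Σ c/n^p converges if p > 1, diverges if p ≤ 1 (constant c > 0 doesn't affect convergence).
p = 10
10 > 1 → CONVERGES

Converges (p = 10 > 1)


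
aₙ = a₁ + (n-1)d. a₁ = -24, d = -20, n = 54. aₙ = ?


aₙ = a₁ + (n-1)d
= -24 + (54-1)×-20
= -24 - 1060
= -1084

a_54 = -1084


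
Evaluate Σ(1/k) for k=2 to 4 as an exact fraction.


Σₖ₌2^4 1/k = 1/2 + 1/3 + 1/4
= 13/12
≈ 1.0833

Sum = 13/12 ≈ 1.0833


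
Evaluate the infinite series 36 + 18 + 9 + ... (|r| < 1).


S∞ = a₁/(1-r) = 36/(1 - 1/2)
= 36/(1/2)
= 72

S∞ = 72


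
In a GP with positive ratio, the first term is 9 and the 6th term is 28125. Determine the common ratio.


r^(n-1) = aₙ/a₁
r^5 = 28125/9 = 3125
r = 3125^(1/5)
= 5

r = 5


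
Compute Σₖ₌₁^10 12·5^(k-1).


Sₙ = 12×(5^10 - 1)/(5 - 1)
= 12×(9765625 - 1)/4
= 12×9765624/4
= 29296872

S_10 = 29296872


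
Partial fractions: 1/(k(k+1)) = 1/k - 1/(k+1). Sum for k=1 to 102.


1/(k(k+1)) = 1/k - 1/(k+1) (partial fractions)
Telescoping: Σ = 1 - 1/103 = 102/103

Sum = 102/103


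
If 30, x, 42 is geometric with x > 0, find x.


GM = √(30×42) = √1260 = 35.4965

GM = 35.4965


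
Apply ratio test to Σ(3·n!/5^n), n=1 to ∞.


aₙ = 3·n!/5^n
a_{n+1}/aₙ = (n+1)!/5^(n+1) × 5^n/n!  (constant 3 cancels)
= (n+1)/5
L = lim(n→∞) (n+1)/5 = ∞
L > 1 → series DIVERGES

Diverges (ratio test: L = ∞ > 1)


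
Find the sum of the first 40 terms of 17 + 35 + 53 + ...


aₙ = 17 + (40-1)×18 = 719
Sₙ = n(a₁+aₙ)/2 = 40×(17+719)/2
= 40×736/2 = 14720

S_40 = 14720


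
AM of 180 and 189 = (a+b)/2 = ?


AM = (180 + 189)/2 = 369/2 = 184.5

AM = 184.5


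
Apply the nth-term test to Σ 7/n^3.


lim(n→∞) 7/n^3 = 0
lim aₙ = 0 → nth-term test is INCONCLUSIVE
(Need other tests; this is actually a convergent p-series with p=3 > 1)

Inconclusive (lim aₙ = 0; need another test)


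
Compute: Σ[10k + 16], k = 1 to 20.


Σ(10k+16) = 10·Σk + 16·n
= 10·210 + 16·20
= 2100 + 320 = 2420

Σ = 2420


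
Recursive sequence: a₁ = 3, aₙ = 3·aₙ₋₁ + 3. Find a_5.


Computing step by step:
a_1 = 3
a_2 = 12
a_3 = 39
a_4 = 120
a_5 = 363


a_5 = 363


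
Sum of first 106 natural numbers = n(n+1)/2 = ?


n(n+1)/2 = 106×107/2 = 11342/2 = 5671

Σk = 5671


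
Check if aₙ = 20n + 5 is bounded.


aₙ = 20n + 5 → as n→∞, aₙ→∞
No finite upper bound exists
The sequence is UNBOUNDED

Unbounded (aₙ → ∞ as n → ∞)


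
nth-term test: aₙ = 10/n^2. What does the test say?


lim(n→∞) 10/n^2 = 0
lim aₙ = 0 → nth-term test is INCONCLUSIVE
(Need other tests; this is actually a convergent p-series with p=2 > 1)

Inconclusive (lim aₙ = 0; need another test)


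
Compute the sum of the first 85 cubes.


n(n+1)/2 = 85×86/2 = 3655
Σk³ = 3655² = 13359025

Σk³ = 13359025


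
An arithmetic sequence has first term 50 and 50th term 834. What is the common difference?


d = (aₙ - a₁)/(n-1)
= (834 - 50)/(50-1)
= 784/49 = 16

d = 16


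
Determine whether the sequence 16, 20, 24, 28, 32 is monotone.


Differences: 4, 4, 4, 4
All differences > 0 → strictly INCREASING

Monotonically increasing


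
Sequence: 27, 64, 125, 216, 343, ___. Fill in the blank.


Pattern: perfect cubes: n³
Terms: 27, 64, 125, 216, 343
Next term = 512

Next term = 512


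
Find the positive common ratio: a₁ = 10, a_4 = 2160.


r^(n-1) = aₙ/a₁
r^3 = 2160/10 = 216
r = 216^(1/3)
= 6

r = 6


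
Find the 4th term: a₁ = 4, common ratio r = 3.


aₙ = a₁·r^(n-1)
= 4×3^3
= 4×27
= 108

a_4 = 108


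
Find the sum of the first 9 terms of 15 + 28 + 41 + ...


aₙ = 15 + (9-1)×13 = 119
Sₙ = n(a₁+aₙ)/2 = 9×(15+119)/2
= 9×134/2 = 603

S_9 = 603


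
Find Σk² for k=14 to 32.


Σₖ₌14^32 k² = Σₖ₌₁^32 k² − Σₖ₌₁^13 k²
= 32·33·65/6 − 13·14·27/6
= 11440 − 819 = 10621

Σk² = 10621


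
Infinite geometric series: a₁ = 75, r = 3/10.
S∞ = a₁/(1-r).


S∞ = a₁/(1-r) = 75/(1 - 3/10)
= 75/(7/10)
= 750/7

S∞ = 750/7


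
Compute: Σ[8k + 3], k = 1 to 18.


Σ(8k+3) = 8·Σk + 3·n
= 8·171 + 3·18
= 1368 + 54 = 1422

Σ = 1422


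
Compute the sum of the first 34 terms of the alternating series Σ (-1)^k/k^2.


S = -1 + 1/4 - 1/9 + 1/16 - 1/25 + 1/36 - 1/49 + 1/64 ± ...
= -0.822
(Full series converges to -π²/12 ≈ -0.8225)

S_34 = -0.822


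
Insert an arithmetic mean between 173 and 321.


AM = (173 + 321)/2 = 494/2 = 247

AM = 247


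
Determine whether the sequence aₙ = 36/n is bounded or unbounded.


a₁ = 36, a₂ = 36/2, a₃ = 36/3, ...
0 < aₙ ≤ 36 for all n ≥ 1
Lower bound: 0, Upper bound: 36
The sequence IS bounded

Bounded (0 < aₙ ≤ 36)


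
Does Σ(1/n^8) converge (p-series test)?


p-series test: Σ c/n^p converges if p > 1, diverges if p ≤ 1 (constant c > 0 doesn't affect convergence).
p = 8
8 > 1 → CONVERGES

Converges (p = 8 > 1)


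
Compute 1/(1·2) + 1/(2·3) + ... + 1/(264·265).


1/(k(k+1)) = 1/k - 1/(k+1) (partial fractions)
Telescoping: Σ = 1 - 1/265 = 264/265

Sum = 264/265


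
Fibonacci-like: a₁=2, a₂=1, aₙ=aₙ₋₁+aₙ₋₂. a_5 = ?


Computing iteratively: 2, 1, 3, 4, 7
a_5 = 7

a_5 = 7


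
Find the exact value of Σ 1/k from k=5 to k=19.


Σₖ₌5^19 1/k = 1/5 + 1/6 + 1/7 + ... + 1/19
= 113634299/77597520
≈ 1.4644

Sum = 113634299/77597520 ≈ 1.4644


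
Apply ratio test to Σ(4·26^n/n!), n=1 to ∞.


aₙ = 4·26^n/n!
a_{n+1}/aₙ = 26^(n+1)/(n+1)! × n!/26^n  (constant 4 cancels)
= 26/(n+1)
L = lim(n→∞) 26/(n+1) = 0
L < 1 → series CONVERGES

Converges (ratio test: L = 0 < 1)


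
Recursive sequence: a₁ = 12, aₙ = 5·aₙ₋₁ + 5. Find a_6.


Computing step by step:
a_1 = 12
a_2 = 65
a_3 = 330
a_4 = 1655
a_5 = 8280
a_6 = 41405


a_6 = 41405


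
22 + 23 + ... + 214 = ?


Σₖ₌22^214 k = Σₖ₌₁^214 k − Σₖ₌₁^21 k
= 214·215/2 − 21·22/2
= 23005 − 231 = 22774

Σk = 22774


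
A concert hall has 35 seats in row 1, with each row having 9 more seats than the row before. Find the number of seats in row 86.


aₙ = a₁ + (n-1)d
= 35 + (86-1)×9
= 35 + 765
= 800

a_86 = 800


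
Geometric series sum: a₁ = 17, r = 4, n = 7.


Sₙ = 17×(4^7 - 1)/(4 - 1)
= 17×(16384 - 1)/3
= 17×16383/3
= 92837

S_7 = 92837


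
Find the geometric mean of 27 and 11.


GM = √(27×11) = √297 = 17.2337

GM = 17.2337


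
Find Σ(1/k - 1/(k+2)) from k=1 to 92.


Telescoping with gap 2: two head and two tail terms survive.
= (1 + 1/2) - (1/93 + 1/94)
= 3/2 - 1/93 - 1/94 = 6463/4371

Sum = 6463/4371


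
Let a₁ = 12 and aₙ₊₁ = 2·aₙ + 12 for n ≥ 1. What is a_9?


Computing step by step:
a_1 = 12
a_2 = 36
a_3 = 84
a_4 = 180
a_5 = 372
a_6 = 756
a_7 = 1524
a_8 = 3060
a_9 = 6132


a_9 = 6132


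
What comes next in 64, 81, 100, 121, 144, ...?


Pattern: perfect squares: n²
Terms: 64, 81, 100, 121, 144
Next term = 169

Next term = 169


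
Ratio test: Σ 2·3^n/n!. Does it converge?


aₙ = 2·3^n/n!
a_{n+1}/aₙ = 3^(n+1)/(n+1)! × n!/3^n  (constant 2 cancels)
= 3/(n+1)
L = lim(n→∞) 3/(n+1) = 0
L < 1 → series CONVERGES

Converges (ratio test: L = 0 < 1)


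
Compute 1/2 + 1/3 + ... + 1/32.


Σₖ₌2^32 1/k = 1/2 + 1/3 + 1/4 + ... + 1/32
= 441657572729039/144403552893600
≈ 3.0585

Sum = 441657572729039/144403552893600 ≈ 3.0585


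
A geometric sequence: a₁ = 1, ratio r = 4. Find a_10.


aₙ = a₁·r^(n-1)
= 1×4^9
= 1×262144
= 262144

a_10 = 262144


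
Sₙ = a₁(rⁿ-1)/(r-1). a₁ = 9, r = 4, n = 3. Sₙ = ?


Sₙ = 9×(4^3 - 1)/(4 - 1)
= 9×(64 - 1)/3
= 9×63/3
= 189

S_3 = 189


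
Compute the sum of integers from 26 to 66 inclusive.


Σₖ₌26^66 k = Σₖ₌₁^66 k − Σₖ₌₁^25 k
= 66·67/2 − 25·26/2
= 2211 − 325 = 1886

Σk = 1886


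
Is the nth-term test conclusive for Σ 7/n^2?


lim(n→∞) 7/n^2 = 0
lim aₙ = 0 → nth-term test is INCONCLUSIVE
(Need other tests; this is actually a convergent p-series with p=2 > 1)

Inconclusive (lim aₙ = 0; need another test)


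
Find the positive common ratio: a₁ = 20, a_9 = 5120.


r^(n-1) = aₙ/a₁
r^8 = 5120/20 = 256
r = 256^(1/8)
= ±2; taking r > 0 gives r = 2

r = 2


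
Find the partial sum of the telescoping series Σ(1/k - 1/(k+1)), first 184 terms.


Telescoping: adjacent terms cancel.
= 1/1 - 1/185
= 1 - 1/185 = 184/185

Sum = 184/185


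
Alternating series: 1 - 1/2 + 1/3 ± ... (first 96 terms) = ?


S = 1 - 1/2 + 1/3 - 1/4 + 1/5 - 1/6 + 1/7 - 1/8 ± ...
= 0.688
(Full series converges to +ln(2) ≈ +0.6931)

S_96 = 0.688


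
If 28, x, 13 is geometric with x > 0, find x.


GM = √(28×13) = √364 = 19.0788

GM = 19.0788


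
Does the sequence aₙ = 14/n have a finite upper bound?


a₁ = 14, a₂ = 14/2, a₃ = 14/3, ...
0 < aₙ ≤ 14 for all n ≥ 1
Lower bound: 0, Upper bound: 14
The sequence IS bounded

Bounded (0 < aₙ ≤ 14)


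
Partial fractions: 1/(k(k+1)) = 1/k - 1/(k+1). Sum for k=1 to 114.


1/(k(k+1)) = 1/k - 1/(k+1) (partial fractions)
Telescoping: Σ = 1 - 1/115 = 114/115

Sum = 114/115


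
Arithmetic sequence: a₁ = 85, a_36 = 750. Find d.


d = (aₙ - a₁)/(n-1)
= (750 - 85)/(36-1)
= 665/35 = 19

d = 19


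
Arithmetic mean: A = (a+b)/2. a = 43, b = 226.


AM = (43 + 226)/2 = 269/2 = 134.5

AM = 134.5


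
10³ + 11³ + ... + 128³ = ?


Σₖ₌10^128 k³ = [128·129/2]² − [9·10/2]²
= 68161536 − 2025 = 68159511

Σk³ = 68159511


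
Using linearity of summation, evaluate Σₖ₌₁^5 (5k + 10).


Σ(5k+10) = 5·Σk + 10·n
= 5·15 + 10·5
= 75 + 50 = 125

Σ = 125


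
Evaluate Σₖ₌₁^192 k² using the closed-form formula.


n = 192
n(n+1)(2n+1)/6 = 192×193×385/6
= 14266560/6 = 2377760

Σk² = 2377760


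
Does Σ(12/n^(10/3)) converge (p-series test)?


p-series test: Σ c/n^p converges if p > 1, diverges if p ≤ 1 (constant c > 0 doesn't affect convergence).
p = 10/3
10/3 > 1 → CONVERGES

Converges (p = 10/3 > 1)


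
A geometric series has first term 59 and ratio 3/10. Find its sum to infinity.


S∞ = a₁/(1-r) = 59/(1 - 3/10)
= 59/(7/10)
= 590/7

S∞ = 590/7


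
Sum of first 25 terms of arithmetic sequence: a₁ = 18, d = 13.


aₙ = 18 + (25-1)×13 = 330
Sₙ = n(a₁+aₙ)/2 = 25×(18+330)/2
= 25×348/2 = 4350

S_25 = 4350


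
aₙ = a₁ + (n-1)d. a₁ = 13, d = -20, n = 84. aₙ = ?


aₙ = a₁ + (n-1)d
= 13 + (84-1)×-20
= 13 - 1660
= -1647

a_84 = -1647


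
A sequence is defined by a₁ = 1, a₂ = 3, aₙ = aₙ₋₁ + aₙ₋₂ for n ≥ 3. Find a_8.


Computing iteratively: 1, 3, 4, 7, 11, 18, 29, 47
a_8 = 47

a_8 = 47


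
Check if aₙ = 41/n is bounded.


a₁ = 41, a₂ = 41/2, a₃ = 41/3, ...
0 < aₙ ≤ 41 for all n ≥ 1
Lower bound: 0, Upper bound: 41
The sequence IS bounded

Bounded (0 < aₙ ≤ 41)


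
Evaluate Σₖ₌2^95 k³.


Σₖ₌2^95 k³ = [95·96/2]² − [1·2/2]²
= 20793600 − 1 = 20793599

Σk³ = 20793599


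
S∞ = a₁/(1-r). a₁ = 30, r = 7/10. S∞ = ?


S∞ = a₁/(1-r) = 30/(1 - 7/10)
= 30/(3/10)
= 100

S∞ = 100


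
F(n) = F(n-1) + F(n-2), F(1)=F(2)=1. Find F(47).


Fibonacci sequence: 1, 1, 2, 3, 5, 8, 13, 21, 34, 55, 89, ...
F(47) = 2971215073

F(47) = 2971215073
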